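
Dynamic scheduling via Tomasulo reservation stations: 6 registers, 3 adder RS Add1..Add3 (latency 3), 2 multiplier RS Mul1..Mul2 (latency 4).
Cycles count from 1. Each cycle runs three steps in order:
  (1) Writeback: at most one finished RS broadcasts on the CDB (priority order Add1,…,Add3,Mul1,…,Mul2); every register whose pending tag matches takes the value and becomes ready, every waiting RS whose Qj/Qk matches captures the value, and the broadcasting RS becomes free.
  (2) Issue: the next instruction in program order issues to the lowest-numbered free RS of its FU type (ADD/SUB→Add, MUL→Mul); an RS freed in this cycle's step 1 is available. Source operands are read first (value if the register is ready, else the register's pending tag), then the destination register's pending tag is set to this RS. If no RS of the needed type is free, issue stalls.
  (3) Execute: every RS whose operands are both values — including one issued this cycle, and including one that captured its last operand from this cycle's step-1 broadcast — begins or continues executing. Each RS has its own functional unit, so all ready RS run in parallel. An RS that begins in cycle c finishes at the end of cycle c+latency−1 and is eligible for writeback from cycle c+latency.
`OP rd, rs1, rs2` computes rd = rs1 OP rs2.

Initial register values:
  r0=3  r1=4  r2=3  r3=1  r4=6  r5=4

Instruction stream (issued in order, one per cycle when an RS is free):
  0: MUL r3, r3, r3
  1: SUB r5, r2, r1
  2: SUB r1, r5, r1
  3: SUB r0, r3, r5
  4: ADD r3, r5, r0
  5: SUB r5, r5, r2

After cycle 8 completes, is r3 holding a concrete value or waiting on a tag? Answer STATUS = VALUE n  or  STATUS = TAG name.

cycle 1: issue MUL r3<-Mul1 // r0:3,r1:4,r2:3,r3:Mul1,r4:6,r5:4
cycle 2: issue SUB r5<-Add1 // r0:3,r1:4,r2:3,r3:Mul1,r4:6,r5:Add1
cycle 3: issue SUB r1<-Add2 // r0:3,r1:Add2,r2:3,r3:Mul1,r4:6,r5:Add1
cycle 4: issue SUB r0<-Add3 // r0:Add3,r1:Add2,r2:3,r3:Mul1,r4:6,r5:Add1
cycle 5: CDB Add1=-1; issue ADD r3<-Add1 // r0:Add3,r1:Add2,r2:3,r3:Add1,r4:6,r5:-1
cycle 6: CDB Mul1=1; stall // r0:Add3,r1:Add2,r2:3,r3:Add1,r4:6,r5:-1
cycle 7: stall // r0:Add3,r1:Add2,r2:3,r3:Add1,r4:6,r5:-1
cycle 8: CDB Add2=-5; issue SUB r5<-Add2 // r0:Add3,r1:-5,r2:3,r3:Add1,r4:6,r5:Add2

STATUS = TAG Add1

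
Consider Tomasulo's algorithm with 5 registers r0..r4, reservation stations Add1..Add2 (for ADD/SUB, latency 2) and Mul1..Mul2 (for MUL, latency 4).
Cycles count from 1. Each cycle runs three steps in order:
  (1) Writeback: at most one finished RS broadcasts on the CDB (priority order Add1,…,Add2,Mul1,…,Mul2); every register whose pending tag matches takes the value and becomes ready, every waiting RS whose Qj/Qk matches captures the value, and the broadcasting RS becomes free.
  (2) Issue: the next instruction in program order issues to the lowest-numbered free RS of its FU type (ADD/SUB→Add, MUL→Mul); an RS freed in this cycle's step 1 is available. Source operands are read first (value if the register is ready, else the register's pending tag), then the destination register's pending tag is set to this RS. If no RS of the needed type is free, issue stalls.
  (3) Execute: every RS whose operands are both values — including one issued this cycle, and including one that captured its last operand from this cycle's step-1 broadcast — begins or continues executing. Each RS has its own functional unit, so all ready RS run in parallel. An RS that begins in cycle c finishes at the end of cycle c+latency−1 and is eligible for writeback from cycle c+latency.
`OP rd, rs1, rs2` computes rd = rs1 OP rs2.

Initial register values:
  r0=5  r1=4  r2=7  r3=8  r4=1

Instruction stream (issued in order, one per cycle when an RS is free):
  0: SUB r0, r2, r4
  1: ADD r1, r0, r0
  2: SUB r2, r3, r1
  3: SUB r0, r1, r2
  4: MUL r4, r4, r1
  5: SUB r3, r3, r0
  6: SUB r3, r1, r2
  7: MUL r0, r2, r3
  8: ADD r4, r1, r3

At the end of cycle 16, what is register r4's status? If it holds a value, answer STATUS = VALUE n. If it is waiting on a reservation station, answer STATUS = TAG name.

  c1: issue SUB r0<-Add1  regs: r0:Add1,r1:4,r2:7,r3:8,r4:1
  c2: issue ADD r1<-Add2  regs: r0:Add1,r1:Add2,r2:7,r3:8,r4:1
  c3: CDB Add1=6; issue SUB r2<-Add1  regs: r0:6,r1:Add2,r2:Add1,r3:8,r4:1
  c4: stall  regs: r0:6,r1:Add2,r2:Add1,r3:8,r4:1
  c5: CDB Add2=12; issue SUB r0<-Add2  regs: r0:Add2,r1:12,r2:Add1,r3:8,r4:1
  c6: issue MUL r4<-Mul1  regs: r0:Add2,r1:12,r2:Add1,r3:8,r4:Mul1
  c7: CDB Add1=-4; issue SUB r3<-Add1  regs: r0:Add2,r1:12,r2:-4,r3:Add1,r4:Mul1
  c8: stall  regs: r0:Add2,r1:12,r2:-4,r3:Add1,r4:Mul1
  c9: CDB Add2=16; issue SUB r3<-Add2  regs: r0:16,r1:12,r2:-4,r3:Add2,r4:Mul1
  c10: CDB Mul1=12; issue MUL r0<-Mul1  regs: r0:Mul1,r1:12,r2:-4,r3:Add2,r4:12
  c11: CDB Add1=-8; issue ADD r4<-Add1  regs: r0:Mul1,r1:12,r2:-4,r3:Add2,r4:Add1
  c12: CDB Add2=16  regs: r0:Mul1,r1:12,r2:-4,r3:16,r4:Add1
  c13: -  regs: r0:Mul1,r1:12,r2:-4,r3:16,r4:Add1
  c14: CDB Add1=28  regs: r0:Mul1,r1:12,r2:-4,r3:16,r4:28
  c15: -  regs: r0:Mul1,r1:12,r2:-4,r3:16,r4:28
  c16: CDB Mul1=-64  regs: r0:-64,r1:12,r2:-4,r3:16,r4:28

STATUS = VALUE 28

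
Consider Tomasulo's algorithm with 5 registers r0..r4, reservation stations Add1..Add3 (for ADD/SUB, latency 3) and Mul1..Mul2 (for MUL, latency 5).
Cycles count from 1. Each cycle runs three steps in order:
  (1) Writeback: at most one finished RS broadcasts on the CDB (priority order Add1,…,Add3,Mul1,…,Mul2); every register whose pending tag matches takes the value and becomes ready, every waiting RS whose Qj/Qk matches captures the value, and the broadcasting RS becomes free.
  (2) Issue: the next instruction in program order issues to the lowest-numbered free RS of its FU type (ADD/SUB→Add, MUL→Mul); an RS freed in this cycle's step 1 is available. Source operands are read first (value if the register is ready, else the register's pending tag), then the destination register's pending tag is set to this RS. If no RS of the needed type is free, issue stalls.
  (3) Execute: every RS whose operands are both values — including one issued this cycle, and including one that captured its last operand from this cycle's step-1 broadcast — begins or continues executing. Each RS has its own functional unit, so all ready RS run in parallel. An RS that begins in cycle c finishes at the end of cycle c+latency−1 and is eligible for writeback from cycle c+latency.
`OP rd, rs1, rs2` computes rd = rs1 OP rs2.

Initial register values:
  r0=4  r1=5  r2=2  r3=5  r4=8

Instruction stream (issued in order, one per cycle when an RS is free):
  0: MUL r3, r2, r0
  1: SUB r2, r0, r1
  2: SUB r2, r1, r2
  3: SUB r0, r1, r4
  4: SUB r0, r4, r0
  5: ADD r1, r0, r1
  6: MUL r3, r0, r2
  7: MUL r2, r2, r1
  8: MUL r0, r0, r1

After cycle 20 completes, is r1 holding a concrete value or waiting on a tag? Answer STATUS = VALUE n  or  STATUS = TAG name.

cycle 1: issue MUL r3<-Mul1 // r0:4,r1:5,r2:2,r3:Mul1,r4:8
cycle 2: issue SUB r2<-Add1 // r0:4,r1:5,r2:Add1,r3:Mul1,r4:8
cycle 3: issue SUB r2<-Add2 // r0:4,r1:5,r2:Add2,r3:Mul1,r4:8
cycle 4: issue SUB r0<-Add3 // r0:Add3,r1:5,r2:Add2,r3:Mul1,r4:8
cycle 5: CDB Add1=-1; issue SUB r0<-Add1 // r0:Add1,r1:5,r2:Add2,r3:Mul1,r4:8
cycle 6: CDB Mul1=8; stall // r0:Add1,r1:5,r2:Add2,r3:8,r4:8
cycle 7: CDB Add3=-3; issue ADD r1<-Add3 // r0:Add1,r1:Add3,r2:Add2,r3:8,r4:8
cycle 8: CDB Add2=6; issue MUL r3<-Mul1 // r0:Add1,r1:Add3,r2:6,r3:Mul1,r4:8
cycle 9: issue MUL r2<-Mul2 // r0:Add1,r1:Add3,r2:Mul2,r3:Mul1,r4:8
cycle 10: CDB Add1=11; stall // r0:11,r1:Add3,r2:Mul2,r3:Mul1,r4:8
cycle 11: stall // r0:11,r1:Add3,r2:Mul2,r3:Mul1,r4:8
cycle 12: stall // r0:11,r1:Add3,r2:Mul2,r3:Mul1,r4:8
cycle 13: CDB Add3=16; stall // r0:11,r1:16,r2:Mul2,r3:Mul1,r4:8
cycle 14: stall // r0:11,r1:16,r2:Mul2,r3:Mul1,r4:8
cycle 15: CDB Mul1=66; issue MUL r0<-Mul1 // r0:Mul1,r1:16,r2:Mul2,r3:66,r4:8
cycle 16: - // r0:Mul1,r1:16,r2:Mul2,r3:66,r4:8
cycle 17: - // r0:Mul1,r1:16,r2:Mul2,r3:66,r4:8
cycle 18: CDB Mul2=96 // r0:Mul1,r1:16,r2:96,r3:66,r4:8
cycle 19: - // r0:Mul1,r1:16,r2:96,r3:66,r4:8
cycle 20: CDB Mul1=176 // r0:176,r1:16,r2:96,r3:66,r4:8

STATUS = VALUE 16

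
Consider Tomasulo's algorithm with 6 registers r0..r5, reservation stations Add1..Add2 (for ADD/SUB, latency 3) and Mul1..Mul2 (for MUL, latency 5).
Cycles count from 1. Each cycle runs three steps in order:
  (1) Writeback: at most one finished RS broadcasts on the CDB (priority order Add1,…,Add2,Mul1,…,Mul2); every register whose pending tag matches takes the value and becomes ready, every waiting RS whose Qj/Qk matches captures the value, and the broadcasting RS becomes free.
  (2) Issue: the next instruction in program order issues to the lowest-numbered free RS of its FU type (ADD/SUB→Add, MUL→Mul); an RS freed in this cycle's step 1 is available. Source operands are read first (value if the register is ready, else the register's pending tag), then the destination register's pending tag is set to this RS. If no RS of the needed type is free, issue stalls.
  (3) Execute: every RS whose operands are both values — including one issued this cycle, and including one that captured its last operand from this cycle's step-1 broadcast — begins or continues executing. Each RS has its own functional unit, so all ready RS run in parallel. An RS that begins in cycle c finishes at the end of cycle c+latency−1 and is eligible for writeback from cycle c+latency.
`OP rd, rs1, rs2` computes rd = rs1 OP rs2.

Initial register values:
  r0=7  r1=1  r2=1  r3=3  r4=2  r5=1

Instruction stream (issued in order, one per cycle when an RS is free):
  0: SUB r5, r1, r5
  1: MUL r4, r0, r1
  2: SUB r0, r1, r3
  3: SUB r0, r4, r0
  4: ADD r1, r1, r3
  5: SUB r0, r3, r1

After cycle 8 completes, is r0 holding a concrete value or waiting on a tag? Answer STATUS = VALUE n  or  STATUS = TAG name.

STATUS = TAG Add1

c1: issue SUB r5<-Add1 | r0:7,r1:1,r2:1,r3:3,r4:2,r5:Add1
c2: issue MUL r4<-Mul1 | r0:7,r1:1,r2:1,r3:3,r4:Mul1,r5:Add1
c3: issue SUB r0<-Add2 | r0:Add2,r1:1,r2:1,r3:3,r4:Mul1,r5:Add1
c4: CDB Add1=0; issue SUB r0<-Add1 | r0:Add1,r1:1,r2:1,r3:3,r4:Mul1,r5:0
c5: stall | r0:Add1,r1:1,r2:1,r3:3,r4:Mul1,r5:0
c6: CDB Add2=-2; issue ADD r1<-Add2 | r0:Add1,r1:Add2,r2:1,r3:3,r4:Mul1,r5:0
c7: CDB Mul1=7; stall | r0:Add1,r1:Add2,r2:1,r3:3,r4:7,r5:0
c8: stall | r0:Add1,r1:Add2,r2:1,r3:3,r4:7,r5:0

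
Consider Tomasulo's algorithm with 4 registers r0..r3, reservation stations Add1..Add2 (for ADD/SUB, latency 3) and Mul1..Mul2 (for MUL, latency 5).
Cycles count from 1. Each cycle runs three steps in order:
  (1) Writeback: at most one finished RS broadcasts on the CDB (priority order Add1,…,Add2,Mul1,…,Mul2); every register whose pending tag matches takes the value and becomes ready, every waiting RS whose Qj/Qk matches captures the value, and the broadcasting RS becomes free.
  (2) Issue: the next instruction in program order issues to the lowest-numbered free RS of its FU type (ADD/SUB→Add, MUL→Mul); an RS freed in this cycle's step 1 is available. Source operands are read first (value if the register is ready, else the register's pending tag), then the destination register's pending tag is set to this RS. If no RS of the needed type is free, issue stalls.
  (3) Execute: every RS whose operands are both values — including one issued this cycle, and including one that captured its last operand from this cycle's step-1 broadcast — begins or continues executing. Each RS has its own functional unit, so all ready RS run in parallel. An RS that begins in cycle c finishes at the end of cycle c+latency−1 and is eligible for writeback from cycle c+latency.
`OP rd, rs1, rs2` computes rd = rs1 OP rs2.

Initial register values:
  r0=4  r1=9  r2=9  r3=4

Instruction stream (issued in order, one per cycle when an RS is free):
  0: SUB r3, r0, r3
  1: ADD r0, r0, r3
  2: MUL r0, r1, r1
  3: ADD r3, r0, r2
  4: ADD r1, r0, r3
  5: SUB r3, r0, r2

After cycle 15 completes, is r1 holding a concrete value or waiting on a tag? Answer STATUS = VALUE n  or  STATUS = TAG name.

STATUS = VALUE 171

cycle 1: issue SUB r3<-Add1 // r0:4,r1:9,r2:9,r3:Add1
cycle 2: issue ADD r0<-Add2 // r0:Add2,r1:9,r2:9,r3:Add1
cycle 3: issue MUL r0<-Mul1 // r0:Mul1,r1:9,r2:9,r3:Add1
cycle 4: CDB Add1=0; issue ADD r3<-Add1 // r0:Mul1,r1:9,r2:9,r3:Add1
cycle 5: stall // r0:Mul1,r1:9,r2:9,r3:Add1
cycle 6: stall // r0:Mul1,r1:9,r2:9,r3:Add1
cycle 7: CDB Add2=4; issue ADD r1<-Add2 // r0:Mul1,r1:Add2,r2:9,r3:Add1
cycle 8: CDB Mul1=81; stall // r0:81,r1:Add2,r2:9,r3:Add1
cycle 9: stall // r0:81,r1:Add2,r2:9,r3:Add1
cycle 10: stall // r0:81,r1:Add2,r2:9,r3:Add1
cycle 11: CDB Add1=90; issue SUB r3<-Add1 // r0:81,r1:Add2,r2:9,r3:Add1
cycle 12: - // r0:81,r1:Add2,r2:9,r3:Add1
cycle 13: - // r0:81,r1:Add2,r2:9,r3:Add1
cycle 14: CDB Add1=72 // r0:81,r1:Add2,r2:9,r3:72
cycle 15: CDB Add2=171 // r0:81,r1:171,r2:9,r3:72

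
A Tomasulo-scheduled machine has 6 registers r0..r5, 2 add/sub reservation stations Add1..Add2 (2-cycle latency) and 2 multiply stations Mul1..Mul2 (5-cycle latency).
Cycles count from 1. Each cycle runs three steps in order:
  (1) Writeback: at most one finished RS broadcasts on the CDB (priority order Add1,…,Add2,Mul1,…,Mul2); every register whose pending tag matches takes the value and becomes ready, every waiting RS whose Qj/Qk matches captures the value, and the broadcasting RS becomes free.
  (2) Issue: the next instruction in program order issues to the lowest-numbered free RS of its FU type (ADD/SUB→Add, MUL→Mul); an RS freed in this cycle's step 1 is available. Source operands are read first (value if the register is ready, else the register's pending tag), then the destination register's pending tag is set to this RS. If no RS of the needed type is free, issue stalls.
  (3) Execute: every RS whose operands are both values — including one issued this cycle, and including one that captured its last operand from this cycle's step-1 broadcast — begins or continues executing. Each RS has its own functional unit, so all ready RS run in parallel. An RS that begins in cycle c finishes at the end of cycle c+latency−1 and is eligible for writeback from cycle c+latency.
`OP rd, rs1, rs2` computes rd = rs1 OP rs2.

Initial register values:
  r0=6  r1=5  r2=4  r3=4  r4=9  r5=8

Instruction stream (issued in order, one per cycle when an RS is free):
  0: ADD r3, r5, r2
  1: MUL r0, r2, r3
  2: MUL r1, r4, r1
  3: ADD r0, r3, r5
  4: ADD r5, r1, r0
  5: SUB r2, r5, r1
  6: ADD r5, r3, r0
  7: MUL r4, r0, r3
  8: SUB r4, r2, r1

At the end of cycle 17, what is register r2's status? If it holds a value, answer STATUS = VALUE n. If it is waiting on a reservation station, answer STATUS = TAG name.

STATUS = VALUE 20

c1: issue ADD r3<-Add1 | r0:6,r1:5,r2:4,r3:Add1,r4:9,r5:8
c2: issue MUL r0<-Mul1 | r0:Mul1,r1:5,r2:4,r3:Add1,r4:9,r5:8
c3: CDB Add1=12; issue MUL r1<-Mul2 | r0:Mul1,r1:Mul2,r2:4,r3:12,r4:9,r5:8
c4: issue ADD r0<-Add1 | r0:Add1,r1:Mul2,r2:4,r3:12,r4:9,r5:8
c5: issue ADD r5<-Add2 | r0:Add1,r1:Mul2,r2:4,r3:12,r4:9,r5:Add2
c6: CDB Add1=20; issue SUB r2<-Add1 | r0:20,r1:Mul2,r2:Add1,r3:12,r4:9,r5:Add2
c7: stall | r0:20,r1:Mul2,r2:Add1,r3:12,r4:9,r5:Add2
c8: CDB Mul1=48; stall | r0:20,r1:Mul2,r2:Add1,r3:12,r4:9,r5:Add2
c9: CDB Mul2=45; stall | r0:20,r1:45,r2:Add1,r3:12,r4:9,r5:Add2
c10: stall | r0:20,r1:45,r2:Add1,r3:12,r4:9,r5:Add2
c11: CDB Add2=65; issue ADD r5<-Add2 | r0:20,r1:45,r2:Add1,r3:12,r4:9,r5:Add2
c12: issue MUL r4<-Mul1 | r0:20,r1:45,r2:Add1,r3:12,r4:Mul1,r5:Add2
c13: CDB Add1=20; issue SUB r4<-Add1 | r0:20,r1:45,r2:20,r3:12,r4:Add1,r5:Add2
c14: CDB Add2=32 | r0:20,r1:45,r2:20,r3:12,r4:Add1,r5:32
c15: CDB Add1=-25 | r0:20,r1:45,r2:20,r3:12,r4:-25,r5:32
c16: - | r0:20,r1:45,r2:20,r3:12,r4:-25,r5:32
c17: CDB Mul1=240 | r0:20,r1:45,r2:20,r3:12,r4:-25,r5:32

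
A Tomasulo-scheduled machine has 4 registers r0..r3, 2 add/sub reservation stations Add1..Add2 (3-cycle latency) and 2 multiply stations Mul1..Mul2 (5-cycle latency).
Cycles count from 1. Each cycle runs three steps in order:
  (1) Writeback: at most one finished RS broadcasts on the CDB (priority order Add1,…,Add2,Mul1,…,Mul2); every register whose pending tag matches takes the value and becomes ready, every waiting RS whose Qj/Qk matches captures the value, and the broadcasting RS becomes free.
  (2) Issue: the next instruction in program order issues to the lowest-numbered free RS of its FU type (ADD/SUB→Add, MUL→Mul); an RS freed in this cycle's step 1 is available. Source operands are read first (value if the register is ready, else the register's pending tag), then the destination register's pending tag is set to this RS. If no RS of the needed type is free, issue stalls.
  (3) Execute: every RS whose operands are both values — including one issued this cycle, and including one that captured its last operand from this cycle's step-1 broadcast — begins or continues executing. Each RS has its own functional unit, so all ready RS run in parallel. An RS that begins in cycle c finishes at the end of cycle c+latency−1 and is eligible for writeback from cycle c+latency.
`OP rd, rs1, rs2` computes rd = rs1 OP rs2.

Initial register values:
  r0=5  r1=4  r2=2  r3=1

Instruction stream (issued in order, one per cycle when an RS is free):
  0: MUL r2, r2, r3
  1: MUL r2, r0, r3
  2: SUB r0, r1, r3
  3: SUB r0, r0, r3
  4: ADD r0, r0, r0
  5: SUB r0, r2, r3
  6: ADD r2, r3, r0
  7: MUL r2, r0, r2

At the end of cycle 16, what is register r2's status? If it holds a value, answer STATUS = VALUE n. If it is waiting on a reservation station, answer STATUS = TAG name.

STATUS = TAG Mul1

c1: issue MUL r2<-Mul1 | r0:5,r1:4,r2:Mul1,r3:1
c2: issue MUL r2<-Mul2 | r0:5,r1:4,r2:Mul2,r3:1
c3: issue SUB r0<-Add1 | r0:Add1,r1:4,r2:Mul2,r3:1
c4: issue SUB r0<-Add2 | r0:Add2,r1:4,r2:Mul2,r3:1
c5: stall | r0:Add2,r1:4,r2:Mul2,r3:1
c6: CDB Add1=3; issue ADD r0<-Add1 | r0:Add1,r1:4,r2:Mul2,r3:1
c7: CDB Mul1=2; stall | r0:Add1,r1:4,r2:Mul2,r3:1
c8: CDB Mul2=5; stall | r0:Add1,r1:4,r2:5,r3:1
c9: CDB Add2=2; issue SUB r0<-Add2 | r0:Add2,r1:4,r2:5,r3:1
c10: stall | r0:Add2,r1:4,r2:5,r3:1
c11: stall | r0:Add2,r1:4,r2:5,r3:1
c12: CDB Add1=4; issue ADD r2<-Add1 | r0:Add2,r1:4,r2:Add1,r3:1
c13: CDB Add2=4; issue MUL r2<-Mul1 | r0:4,r1:4,r2:Mul1,r3:1
c14: - | r0:4,r1:4,r2:Mul1,r3:1
c15: - | r0:4,r1:4,r2:Mul1,r3:1
c16: CDB Add1=5 | r0:4,r1:4,r2:Mul1,r3:1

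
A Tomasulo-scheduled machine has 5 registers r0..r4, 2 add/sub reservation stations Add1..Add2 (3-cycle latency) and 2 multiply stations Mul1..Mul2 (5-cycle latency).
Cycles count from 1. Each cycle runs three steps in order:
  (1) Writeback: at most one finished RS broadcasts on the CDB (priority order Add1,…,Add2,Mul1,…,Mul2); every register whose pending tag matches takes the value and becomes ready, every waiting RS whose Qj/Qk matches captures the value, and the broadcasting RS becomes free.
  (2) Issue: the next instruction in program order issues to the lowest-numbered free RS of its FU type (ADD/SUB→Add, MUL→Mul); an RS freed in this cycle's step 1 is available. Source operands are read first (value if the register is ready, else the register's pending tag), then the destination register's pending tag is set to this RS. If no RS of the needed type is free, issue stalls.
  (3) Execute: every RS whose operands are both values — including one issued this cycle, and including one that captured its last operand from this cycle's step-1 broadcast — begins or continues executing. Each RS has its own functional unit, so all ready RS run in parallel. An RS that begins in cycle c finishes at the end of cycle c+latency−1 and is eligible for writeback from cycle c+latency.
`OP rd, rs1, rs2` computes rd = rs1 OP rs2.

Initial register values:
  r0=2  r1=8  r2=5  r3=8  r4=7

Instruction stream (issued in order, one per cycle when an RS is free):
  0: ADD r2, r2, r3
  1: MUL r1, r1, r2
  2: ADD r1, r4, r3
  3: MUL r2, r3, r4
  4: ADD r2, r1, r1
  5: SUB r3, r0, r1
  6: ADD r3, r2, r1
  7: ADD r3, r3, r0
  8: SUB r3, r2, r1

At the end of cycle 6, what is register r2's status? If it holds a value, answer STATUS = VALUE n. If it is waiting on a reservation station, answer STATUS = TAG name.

STATUS = TAG Add1

c1: issue ADD r2<-Add1 | r0:2,r1:8,r2:Add1,r3:8,r4:7
c2: issue MUL r1<-Mul1 | r0:2,r1:Mul1,r2:Add1,r3:8,r4:7
c3: issue ADD r1<-Add2 | r0:2,r1:Add2,r2:Add1,r3:8,r4:7
c4: CDB Add1=13; issue MUL r2<-Mul2 | r0:2,r1:Add2,r2:Mul2,r3:8,r4:7
c5: issue ADD r2<-Add1 | r0:2,r1:Add2,r2:Add1,r3:8,r4:7
c6: CDB Add2=15; issue SUB r3<-Add2 | r0:2,r1:15,r2:Add1,r3:Add2,r4:7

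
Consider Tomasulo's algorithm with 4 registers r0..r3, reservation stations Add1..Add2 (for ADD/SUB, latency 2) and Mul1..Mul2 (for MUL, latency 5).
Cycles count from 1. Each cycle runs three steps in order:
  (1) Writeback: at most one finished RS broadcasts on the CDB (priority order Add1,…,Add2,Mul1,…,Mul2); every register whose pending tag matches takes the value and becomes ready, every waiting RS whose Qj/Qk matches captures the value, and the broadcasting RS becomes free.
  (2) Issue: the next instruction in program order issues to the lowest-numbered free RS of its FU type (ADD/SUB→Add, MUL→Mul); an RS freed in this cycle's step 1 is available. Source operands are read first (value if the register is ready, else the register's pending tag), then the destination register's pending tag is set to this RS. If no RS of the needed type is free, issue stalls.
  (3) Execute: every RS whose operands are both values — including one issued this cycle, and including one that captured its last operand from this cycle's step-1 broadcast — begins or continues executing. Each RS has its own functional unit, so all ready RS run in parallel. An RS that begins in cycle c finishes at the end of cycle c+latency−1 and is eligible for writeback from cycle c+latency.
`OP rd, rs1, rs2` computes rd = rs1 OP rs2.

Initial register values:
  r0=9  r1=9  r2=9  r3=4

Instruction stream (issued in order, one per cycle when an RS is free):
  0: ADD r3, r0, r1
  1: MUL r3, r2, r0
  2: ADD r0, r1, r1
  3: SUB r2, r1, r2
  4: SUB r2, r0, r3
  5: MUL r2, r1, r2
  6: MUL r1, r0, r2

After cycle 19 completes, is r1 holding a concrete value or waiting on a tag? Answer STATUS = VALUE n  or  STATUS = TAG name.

STATUS = VALUE -10206

  c1: issue ADD r3<-Add1  regs: r0:9,r1:9,r2:9,r3:Add1
  c2: issue MUL r3<-Mul1  regs: r0:9,r1:9,r2:9,r3:Mul1
  c3: CDB Add1=18; issue ADD r0<-Add1  regs: r0:Add1,r1:9,r2:9,r3:Mul1
  c4: issue SUB r2<-Add2  regs: r0:Add1,r1:9,r2:Add2,r3:Mul1
  c5: CDB Add1=18; issue SUB r2<-Add1  regs: r0:18,r1:9,r2:Add1,r3:Mul1
  c6: CDB Add2=0; issue MUL r2<-Mul2  regs: r0:18,r1:9,r2:Mul2,r3:Mul1
  c7: CDB Mul1=81; issue MUL r1<-Mul1  regs: r0:18,r1:Mul1,r2:Mul2,r3:81
  c8: -  regs: r0:18,r1:Mul1,r2:Mul2,r3:81
  c9: CDB Add1=-63  regs: r0:18,r1:Mul1,r2:Mul2,r3:81
  c10: -  regs: r0:18,r1:Mul1,r2:Mul2,r3:81
  c11: -  regs: r0:18,r1:Mul1,r2:Mul2,r3:81
  c12: -  regs: r0:18,r1:Mul1,r2:Mul2,r3:81
  c13: -  regs: r0:18,r1:Mul1,r2:Mul2,r3:81
  c14: CDB Mul2=-567  regs: r0:18,r1:Mul1,r2:-567,r3:81
  c15: -  regs: r0:18,r1:Mul1,r2:-567,r3:81
  c16: -  regs: r0:18,r1:Mul1,r2:-567,r3:81
  c17: -  regs: r0:18,r1:Mul1,r2:-567,r3:81
  c18: -  regs: r0:18,r1:Mul1,r2:-567,r3:81
  c19: CDB Mul1=-10206  regs: r0:18,r1:-10206,r2:-567,r3:81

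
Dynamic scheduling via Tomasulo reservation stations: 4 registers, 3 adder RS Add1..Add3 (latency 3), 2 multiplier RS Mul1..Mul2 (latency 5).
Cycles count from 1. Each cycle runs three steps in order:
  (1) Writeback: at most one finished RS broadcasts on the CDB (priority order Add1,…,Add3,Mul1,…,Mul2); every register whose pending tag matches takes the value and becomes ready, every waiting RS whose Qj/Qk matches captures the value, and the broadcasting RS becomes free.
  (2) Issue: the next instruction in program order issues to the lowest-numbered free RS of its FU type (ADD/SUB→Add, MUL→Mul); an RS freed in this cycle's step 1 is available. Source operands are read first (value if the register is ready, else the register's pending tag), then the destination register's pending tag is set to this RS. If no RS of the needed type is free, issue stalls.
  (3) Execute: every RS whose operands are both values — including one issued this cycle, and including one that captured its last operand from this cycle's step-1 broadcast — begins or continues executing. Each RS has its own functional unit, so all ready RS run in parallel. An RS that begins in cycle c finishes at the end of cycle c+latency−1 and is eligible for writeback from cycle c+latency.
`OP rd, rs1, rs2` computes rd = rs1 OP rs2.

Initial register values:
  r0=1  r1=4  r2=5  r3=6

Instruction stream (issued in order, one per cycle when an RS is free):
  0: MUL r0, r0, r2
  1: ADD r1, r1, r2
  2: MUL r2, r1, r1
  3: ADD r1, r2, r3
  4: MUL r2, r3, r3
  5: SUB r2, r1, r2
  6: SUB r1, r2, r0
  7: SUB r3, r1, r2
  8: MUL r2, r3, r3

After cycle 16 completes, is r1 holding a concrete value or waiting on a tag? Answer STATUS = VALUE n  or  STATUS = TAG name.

STATUS = TAG Add3

cycle 1: issue MUL r0<-Mul1 // r0:Mul1,r1:4,r2:5,r3:6
cycle 2: issue ADD r1<-Add1 // r0:Mul1,r1:Add1,r2:5,r3:6
cycle 3: issue MUL r2<-Mul2 // r0:Mul1,r1:Add1,r2:Mul2,r3:6
cycle 4: issue ADD r1<-Add2 // r0:Mul1,r1:Add2,r2:Mul2,r3:6
cycle 5: CDB Add1=9; stall // r0:Mul1,r1:Add2,r2:Mul2,r3:6
cycle 6: CDB Mul1=5; issue MUL r2<-Mul1 // r0:5,r1:Add2,r2:Mul1,r3:6
cycle 7: issue SUB r2<-Add1 // r0:5,r1:Add2,r2:Add1,r3:6
cycle 8: issue SUB r1<-Add3 // r0:5,r1:Add3,r2:Add1,r3:6
cycle 9: stall // r0:5,r1:Add3,r2:Add1,r3:6
cycle 10: CDB Mul2=81; stall // r0:5,r1:Add3,r2:Add1,r3:6
cycle 11: CDB Mul1=36; stall // r0:5,r1:Add3,r2:Add1,r3:6
cycle 12: stall // r0:5,r1:Add3,r2:Add1,r3:6
cycle 13: CDB Add2=87; issue SUB r3<-Add2 // r0:5,r1:Add3,r2:Add1,r3:Add2
cycle 14: issue MUL r2<-Mul1 // r0:5,r1:Add3,r2:Mul1,r3:Add2
cycle 15: - // r0:5,r1:Add3,r2:Mul1,r3:Add2
cycle 16: CDB Add1=51 // r0:5,r1:Add3,r2:Mul1,r3:Add2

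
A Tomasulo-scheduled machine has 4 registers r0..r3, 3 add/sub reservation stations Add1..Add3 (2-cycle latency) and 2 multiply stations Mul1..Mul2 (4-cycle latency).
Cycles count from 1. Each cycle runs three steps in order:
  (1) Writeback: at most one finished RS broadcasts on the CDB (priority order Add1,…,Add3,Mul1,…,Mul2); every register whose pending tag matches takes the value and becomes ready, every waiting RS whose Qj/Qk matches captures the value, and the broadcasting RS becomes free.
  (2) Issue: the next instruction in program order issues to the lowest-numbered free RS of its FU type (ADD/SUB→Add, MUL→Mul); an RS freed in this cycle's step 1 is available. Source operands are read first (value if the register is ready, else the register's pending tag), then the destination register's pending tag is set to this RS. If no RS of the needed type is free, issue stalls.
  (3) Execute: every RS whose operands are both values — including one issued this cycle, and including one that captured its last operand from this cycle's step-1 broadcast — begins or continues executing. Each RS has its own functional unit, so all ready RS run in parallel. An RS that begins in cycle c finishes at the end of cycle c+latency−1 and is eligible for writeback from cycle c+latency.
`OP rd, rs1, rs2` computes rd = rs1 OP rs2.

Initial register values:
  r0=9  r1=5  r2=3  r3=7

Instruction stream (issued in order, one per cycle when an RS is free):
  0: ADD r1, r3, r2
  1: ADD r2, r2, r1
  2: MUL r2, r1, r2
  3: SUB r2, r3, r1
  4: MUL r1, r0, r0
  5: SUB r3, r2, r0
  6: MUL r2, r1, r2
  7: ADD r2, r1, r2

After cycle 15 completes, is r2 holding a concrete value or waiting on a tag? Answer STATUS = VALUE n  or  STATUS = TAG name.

c1: issue ADD r1<-Add1 | r0:9,r1:Add1,r2:3,r3:7
c2: issue ADD r2<-Add2 | r0:9,r1:Add1,r2:Add2,r3:7
c3: CDB Add1=10; issue MUL r2<-Mul1 | r0:9,r1:10,r2:Mul1,r3:7
c4: issue SUB r2<-Add1 | r0:9,r1:10,r2:Add1,r3:7
c5: CDB Add2=13; issue MUL r1<-Mul2 | r0:9,r1:Mul2,r2:Add1,r3:7
c6: CDB Add1=-3; issue SUB r3<-Add1 | r0:9,r1:Mul2,r2:-3,r3:Add1
c7: stall | r0:9,r1:Mul2,r2:-3,r3:Add1
c8: CDB Add1=-12; stall | r0:9,r1:Mul2,r2:-3,r3:-12
c9: CDB Mul1=130; issue MUL r2<-Mul1 | r0:9,r1:Mul2,r2:Mul1,r3:-12
c10: CDB Mul2=81; issue ADD r2<-Add1 | r0:9,r1:81,r2:Add1,r3:-12
c11: - | r0:9,r1:81,r2:Add1,r3:-12
c12: - | r0:9,r1:81,r2:Add1,r3:-12
c13: - | r0:9,r1:81,r2:Add1,r3:-12
c14: CDB Mul1=-243 | r0:9,r1:81,r2:Add1,r3:-12
c15: - | r0:9,r1:81,r2:Add1,r3:-12

STATUS = TAG Add1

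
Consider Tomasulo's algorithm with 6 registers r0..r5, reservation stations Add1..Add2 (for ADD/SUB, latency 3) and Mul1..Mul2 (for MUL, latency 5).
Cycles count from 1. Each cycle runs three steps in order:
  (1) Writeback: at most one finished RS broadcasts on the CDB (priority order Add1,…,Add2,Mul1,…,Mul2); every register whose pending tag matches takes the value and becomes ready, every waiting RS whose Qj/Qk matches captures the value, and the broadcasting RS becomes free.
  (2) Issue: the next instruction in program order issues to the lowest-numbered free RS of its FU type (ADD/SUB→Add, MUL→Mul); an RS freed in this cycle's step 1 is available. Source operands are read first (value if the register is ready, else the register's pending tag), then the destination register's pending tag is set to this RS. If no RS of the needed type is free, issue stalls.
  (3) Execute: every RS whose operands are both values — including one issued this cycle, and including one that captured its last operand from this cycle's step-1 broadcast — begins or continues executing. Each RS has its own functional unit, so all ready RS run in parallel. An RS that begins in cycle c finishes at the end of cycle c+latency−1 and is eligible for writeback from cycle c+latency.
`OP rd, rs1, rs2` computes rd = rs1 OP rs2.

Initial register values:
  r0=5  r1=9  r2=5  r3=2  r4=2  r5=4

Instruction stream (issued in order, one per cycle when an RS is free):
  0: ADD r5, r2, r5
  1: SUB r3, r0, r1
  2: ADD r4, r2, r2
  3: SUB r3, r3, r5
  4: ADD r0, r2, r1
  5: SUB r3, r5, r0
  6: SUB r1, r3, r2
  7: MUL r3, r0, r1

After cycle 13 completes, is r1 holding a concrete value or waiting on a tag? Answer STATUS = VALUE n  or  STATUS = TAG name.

cycle 1: issue ADD r5<-Add1 // r0:5,r1:9,r2:5,r3:2,r4:2,r5:Add1
cycle 2: issue SUB r3<-Add2 // r0:5,r1:9,r2:5,r3:Add2,r4:2,r5:Add1
cycle 3: stall // r0:5,r1:9,r2:5,r3:Add2,r4:2,r5:Add1
cycle 4: CDB Add1=9; issue ADD r4<-Add1 // r0:5,r1:9,r2:5,r3:Add2,r4:Add1,r5:9
cycle 5: CDB Add2=-4; issue SUB r3<-Add2 // r0:5,r1:9,r2:5,r3:Add2,r4:Add1,r5:9
cycle 6: stall // r0:5,r1:9,r2:5,r3:Add2,r4:Add1,r5:9
cycle 7: CDB Add1=10; issue ADD r0<-Add1 // r0:Add1,r1:9,r2:5,r3:Add2,r4:10,r5:9
cycle 8: CDB Add2=-13; issue SUB r3<-Add2 // r0:Add1,r1:9,r2:5,r3:Add2,r4:10,r5:9
cycle 9: stall // r0:Add1,r1:9,r2:5,r3:Add2,r4:10,r5:9
cycle 10: CDB Add1=14; issue SUB r1<-Add1 // r0:14,r1:Add1,r2:5,r3:Add2,r4:10,r5:9
cycle 11: issue MUL r3<-Mul1 // r0:14,r1:Add1,r2:5,r3:Mul1,r4:10,r5:9
cycle 12: - // r0:14,r1:Add1,r2:5,r3:Mul1,r4:10,r5:9
cycle 13: CDB Add2=-5 // r0:14,r1:Add1,r2:5,r3:Mul1,r4:10,r5:9

STATUS = TAG Add1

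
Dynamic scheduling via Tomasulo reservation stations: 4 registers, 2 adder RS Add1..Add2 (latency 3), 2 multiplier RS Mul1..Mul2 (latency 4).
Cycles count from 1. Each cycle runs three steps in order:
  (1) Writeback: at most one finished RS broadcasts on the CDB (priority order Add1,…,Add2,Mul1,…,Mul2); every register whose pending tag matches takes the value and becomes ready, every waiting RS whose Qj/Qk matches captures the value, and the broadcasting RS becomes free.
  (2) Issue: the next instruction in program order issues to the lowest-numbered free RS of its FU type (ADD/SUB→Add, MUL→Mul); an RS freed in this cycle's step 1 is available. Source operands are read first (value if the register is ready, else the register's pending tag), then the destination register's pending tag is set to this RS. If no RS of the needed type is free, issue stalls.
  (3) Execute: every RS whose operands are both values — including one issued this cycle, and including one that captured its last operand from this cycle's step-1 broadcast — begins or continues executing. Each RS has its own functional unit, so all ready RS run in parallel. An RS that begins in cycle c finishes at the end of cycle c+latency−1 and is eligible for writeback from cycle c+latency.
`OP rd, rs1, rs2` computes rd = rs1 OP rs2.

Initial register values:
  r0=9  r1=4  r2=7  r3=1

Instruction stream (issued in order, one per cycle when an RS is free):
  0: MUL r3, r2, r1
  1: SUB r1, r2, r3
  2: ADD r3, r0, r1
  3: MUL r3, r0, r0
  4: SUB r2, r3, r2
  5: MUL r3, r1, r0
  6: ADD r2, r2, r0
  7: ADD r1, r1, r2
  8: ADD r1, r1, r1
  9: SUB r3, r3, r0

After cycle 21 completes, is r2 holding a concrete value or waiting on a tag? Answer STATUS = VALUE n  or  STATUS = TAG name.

c1: issue MUL r3<-Mul1 | r0:9,r1:4,r2:7,r3:Mul1
c2: issue SUB r1<-Add1 | r0:9,r1:Add1,r2:7,r3:Mul1
c3: issue ADD r3<-Add2 | r0:9,r1:Add1,r2:7,r3:Add2
c4: issue MUL r3<-Mul2 | r0:9,r1:Add1,r2:7,r3:Mul2
c5: CDB Mul1=28; stall | r0:9,r1:Add1,r2:7,r3:Mul2
c6: stall | r0:9,r1:Add1,r2:7,r3:Mul2
c7: stall | r0:9,r1:Add1,r2:7,r3:Mul2
c8: CDB Add1=-21; issue SUB r2<-Add1 | r0:9,r1:-21,r2:Add1,r3:Mul2
c9: CDB Mul2=81; issue MUL r3<-Mul1 | r0:9,r1:-21,r2:Add1,r3:Mul1
c10: stall | r0:9,r1:-21,r2:Add1,r3:Mul1
c11: CDB Add2=-12; issue ADD r2<-Add2 | r0:9,r1:-21,r2:Add2,r3:Mul1
c12: CDB Add1=74; issue ADD r1<-Add1 | r0:9,r1:Add1,r2:Add2,r3:Mul1
c13: CDB Mul1=-189; stall | r0:9,r1:Add1,r2:Add2,r3:-189
c14: stall | r0:9,r1:Add1,r2:Add2,r3:-189
c15: CDB Add2=83; issue ADD r1<-Add2 | r0:9,r1:Add2,r2:83,r3:-189
c16: stall | r0:9,r1:Add2,r2:83,r3:-189
c17: stall | r0:9,r1:Add2,r2:83,r3:-189
c18: CDB Add1=62; issue SUB r3<-Add1 | r0:9,r1:Add2,r2:83,r3:Add1
c19: - | r0:9,r1:Add2,r2:83,r3:Add1
c20: - | r0:9,r1:Add2,r2:83,r3:Add1
c21: CDB Add1=-198 | r0:9,r1:Add2,r2:83,r3:-198

STATUS = VALUE 83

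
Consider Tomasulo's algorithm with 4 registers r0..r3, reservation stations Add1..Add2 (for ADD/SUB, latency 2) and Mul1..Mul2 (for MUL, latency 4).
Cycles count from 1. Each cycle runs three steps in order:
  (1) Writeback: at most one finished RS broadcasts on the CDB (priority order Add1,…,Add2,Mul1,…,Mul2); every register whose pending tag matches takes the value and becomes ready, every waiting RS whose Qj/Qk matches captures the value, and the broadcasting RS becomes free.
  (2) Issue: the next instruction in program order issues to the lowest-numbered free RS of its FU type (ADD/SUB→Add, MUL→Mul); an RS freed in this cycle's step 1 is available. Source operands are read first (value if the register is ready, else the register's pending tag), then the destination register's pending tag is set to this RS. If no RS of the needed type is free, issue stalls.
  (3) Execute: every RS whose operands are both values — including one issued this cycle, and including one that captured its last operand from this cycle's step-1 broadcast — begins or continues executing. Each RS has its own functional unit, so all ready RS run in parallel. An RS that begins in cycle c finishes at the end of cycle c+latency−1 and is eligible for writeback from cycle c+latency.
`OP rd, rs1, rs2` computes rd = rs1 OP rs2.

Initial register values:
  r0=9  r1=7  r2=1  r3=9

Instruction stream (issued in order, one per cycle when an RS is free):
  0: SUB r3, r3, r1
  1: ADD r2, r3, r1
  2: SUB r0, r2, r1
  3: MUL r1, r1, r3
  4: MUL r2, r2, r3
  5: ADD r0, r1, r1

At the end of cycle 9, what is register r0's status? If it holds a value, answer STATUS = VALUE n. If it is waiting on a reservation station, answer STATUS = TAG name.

cycle 1: issue SUB r3<-Add1 // r0:9,r1:7,r2:1,r3:Add1
cycle 2: issue ADD r2<-Add2 // r0:9,r1:7,r2:Add2,r3:Add1
cycle 3: CDB Add1=2; issue SUB r0<-Add1 // r0:Add1,r1:7,r2:Add2,r3:2
cycle 4: issue MUL r1<-Mul1 // r0:Add1,r1:Mul1,r2:Add2,r3:2
cycle 5: CDB Add2=9; issue MUL r2<-Mul2 // r0:Add1,r1:Mul1,r2:Mul2,r3:2
cycle 6: issue ADD r0<-Add2 // r0:Add2,r1:Mul1,r2:Mul2,r3:2
cycle 7: CDB Add1=2 // r0:Add2,r1:Mul1,r2:Mul2,r3:2
cycle 8: CDB Mul1=14 // r0:Add2,r1:14,r2:Mul2,r3:2
cycle 9: CDB Mul2=18 // r0:Add2,r1:14,r2:18,r3:2

STATUS = TAG Add2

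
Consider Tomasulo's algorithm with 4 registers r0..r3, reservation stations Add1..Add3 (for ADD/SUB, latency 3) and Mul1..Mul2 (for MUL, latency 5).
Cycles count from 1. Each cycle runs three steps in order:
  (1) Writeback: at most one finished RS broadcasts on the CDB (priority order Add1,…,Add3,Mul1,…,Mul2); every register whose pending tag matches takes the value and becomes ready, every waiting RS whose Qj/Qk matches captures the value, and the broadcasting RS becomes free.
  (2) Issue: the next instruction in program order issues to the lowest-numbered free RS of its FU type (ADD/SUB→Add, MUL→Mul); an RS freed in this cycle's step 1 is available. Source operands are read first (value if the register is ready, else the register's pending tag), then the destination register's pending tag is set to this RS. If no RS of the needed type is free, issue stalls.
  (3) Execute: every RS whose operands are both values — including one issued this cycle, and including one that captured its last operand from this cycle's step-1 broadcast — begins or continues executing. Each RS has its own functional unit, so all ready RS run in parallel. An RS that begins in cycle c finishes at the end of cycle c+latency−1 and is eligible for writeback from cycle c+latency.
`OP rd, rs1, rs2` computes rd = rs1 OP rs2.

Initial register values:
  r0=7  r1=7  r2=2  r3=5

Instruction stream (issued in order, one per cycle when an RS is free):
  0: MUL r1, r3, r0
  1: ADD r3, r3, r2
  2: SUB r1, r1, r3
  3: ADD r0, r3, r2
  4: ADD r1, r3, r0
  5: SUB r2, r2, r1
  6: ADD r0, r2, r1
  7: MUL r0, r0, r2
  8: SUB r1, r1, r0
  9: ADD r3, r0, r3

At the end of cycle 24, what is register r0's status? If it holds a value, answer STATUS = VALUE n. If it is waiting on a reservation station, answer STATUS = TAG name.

cycle 1: issue MUL r1<-Mul1 // r0:7,r1:Mul1,r2:2,r3:5
cycle 2: issue ADD r3<-Add1 // r0:7,r1:Mul1,r2:2,r3:Add1
cycle 3: issue SUB r1<-Add2 // r0:7,r1:Add2,r2:2,r3:Add1
cycle 4: issue ADD r0<-Add3 // r0:Add3,r1:Add2,r2:2,r3:Add1
cycle 5: CDB Add1=7; issue ADD r1<-Add1 // r0:Add3,r1:Add1,r2:2,r3:7
cycle 6: CDB Mul1=35; stall // r0:Add3,r1:Add1,r2:2,r3:7
cycle 7: stall // r0:Add3,r1:Add1,r2:2,r3:7
cycle 8: CDB Add3=9; issue SUB r2<-Add3 // r0:9,r1:Add1,r2:Add3,r3:7
cycle 9: CDB Add2=28; issue ADD r0<-Add2 // r0:Add2,r1:Add1,r2:Add3,r3:7
cycle 10: issue MUL r0<-Mul1 // r0:Mul1,r1:Add1,r2:Add3,r3:7
cycle 11: CDB Add1=16; issue SUB r1<-Add1 // r0:Mul1,r1:Add1,r2:Add3,r3:7
cycle 12: stall // r0:Mul1,r1:Add1,r2:Add3,r3:7
cycle 13: stall // r0:Mul1,r1:Add1,r2:Add3,r3:7
cycle 14: CDB Add3=-14; issue ADD r3<-Add3 // r0:Mul1,r1:Add1,r2:-14,r3:Add3
cycle 15: - // r0:Mul1,r1:Add1,r2:-14,r3:Add3
cycle 16: - // r0:Mul1,r1:Add1,r2:-14,r3:Add3
cycle 17: CDB Add2=2 // r0:Mul1,r1:Add1,r2:-14,r3:Add3
cycle 18: - // r0:Mul1,r1:Add1,r2:-14,r3:Add3
cycle 19: - // r0:Mul1,r1:Add1,r2:-14,r3:Add3
cycle 20: - // r0:Mul1,r1:Add1,r2:-14,r3:Add3
cycle 21: - // r0:Mul1,r1:Add1,r2:-14,r3:Add3
cycle 22: CDB Mul1=-28 // r0:-28,r1:Add1,r2:-14,r3:Add3
cycle 23: - // r0:-28,r1:Add1,r2:-14,r3:Add3
cycle 24: - // r0:-28,r1:Add1,r2:-14,r3:Add3

STATUS = VALUE -28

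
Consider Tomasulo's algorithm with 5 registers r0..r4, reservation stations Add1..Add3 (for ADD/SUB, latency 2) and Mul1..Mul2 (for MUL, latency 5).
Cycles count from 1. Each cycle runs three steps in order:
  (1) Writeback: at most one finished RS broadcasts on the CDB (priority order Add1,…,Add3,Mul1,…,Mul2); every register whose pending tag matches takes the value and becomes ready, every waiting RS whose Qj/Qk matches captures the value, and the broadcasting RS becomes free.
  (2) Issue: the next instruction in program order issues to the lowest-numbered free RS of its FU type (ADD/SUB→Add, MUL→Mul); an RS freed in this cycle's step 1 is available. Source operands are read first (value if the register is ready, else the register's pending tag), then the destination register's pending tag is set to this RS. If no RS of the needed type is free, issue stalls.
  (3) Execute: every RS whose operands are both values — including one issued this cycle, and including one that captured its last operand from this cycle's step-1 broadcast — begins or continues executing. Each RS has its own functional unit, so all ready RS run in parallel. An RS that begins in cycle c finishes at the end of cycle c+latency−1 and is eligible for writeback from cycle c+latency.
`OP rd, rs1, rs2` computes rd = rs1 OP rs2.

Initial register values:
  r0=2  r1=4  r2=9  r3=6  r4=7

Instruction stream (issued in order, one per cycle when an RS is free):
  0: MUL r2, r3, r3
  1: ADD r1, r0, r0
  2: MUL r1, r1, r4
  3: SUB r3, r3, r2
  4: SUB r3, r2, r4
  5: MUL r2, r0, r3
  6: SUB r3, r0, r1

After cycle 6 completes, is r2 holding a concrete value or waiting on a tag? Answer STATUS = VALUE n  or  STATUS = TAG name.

STATUS = TAG Mul1

cycle 1: issue MUL r2<-Mul1 // r0:2,r1:4,r2:Mul1,r3:6,r4:7
cycle 2: issue ADD r1<-Add1 // r0:2,r1:Add1,r2:Mul1,r3:6,r4:7
cycle 3: issue MUL r1<-Mul2 // r0:2,r1:Mul2,r2:Mul1,r3:6,r4:7
cycle 4: CDB Add1=4; issue SUB r3<-Add1 // r0:2,r1:Mul2,r2:Mul1,r3:Add1,r4:7
cycle 5: issue SUB r3<-Add2 // r0:2,r1:Mul2,r2:Mul1,r3:Add2,r4:7
cycle 6: CDB Mul1=36; issue MUL r2<-Mul1 // r0:2,r1:Mul2,r2:Mul1,r3:Add2,r4:7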